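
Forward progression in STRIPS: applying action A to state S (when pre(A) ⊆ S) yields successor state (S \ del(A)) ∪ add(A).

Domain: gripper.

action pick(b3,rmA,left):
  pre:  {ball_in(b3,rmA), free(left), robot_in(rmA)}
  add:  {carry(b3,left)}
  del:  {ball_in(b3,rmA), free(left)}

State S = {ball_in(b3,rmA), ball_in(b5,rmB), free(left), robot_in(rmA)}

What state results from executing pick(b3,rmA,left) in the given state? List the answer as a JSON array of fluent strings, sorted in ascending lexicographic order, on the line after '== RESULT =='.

Progress:
  pre ⊆ S: {ball_in(b3,rmA), free(left), robot_in(rmA)} ⊆ S  — applicable
  S \ del = {ball_in(b5,rmB), robot_in(rmA)}
  ∪ add   = {ball_in(b5,rmB), carry(b3,left), robot_in(rmA)}

== RESULT ==
["ball_in(b5,rmB)", "carry(b3,left)", "robot_in(rmA)"]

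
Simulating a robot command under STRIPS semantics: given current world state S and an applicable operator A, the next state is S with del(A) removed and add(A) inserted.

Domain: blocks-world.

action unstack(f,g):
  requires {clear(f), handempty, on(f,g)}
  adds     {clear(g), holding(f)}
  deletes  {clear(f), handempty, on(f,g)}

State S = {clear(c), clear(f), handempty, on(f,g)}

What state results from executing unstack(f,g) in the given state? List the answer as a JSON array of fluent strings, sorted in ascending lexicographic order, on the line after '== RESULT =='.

Compute (S \ del) ∪ add:
  pre ⊆ S: {clear(f), handempty, on(f,g)} ⊆ S  — applicable
  S \ del = {clear(c)}
  ∪ add   = {clear(c), clear(g), holding(f)}

== RESULT ==
["clear(c)", "clear(g)", "holding(f)"]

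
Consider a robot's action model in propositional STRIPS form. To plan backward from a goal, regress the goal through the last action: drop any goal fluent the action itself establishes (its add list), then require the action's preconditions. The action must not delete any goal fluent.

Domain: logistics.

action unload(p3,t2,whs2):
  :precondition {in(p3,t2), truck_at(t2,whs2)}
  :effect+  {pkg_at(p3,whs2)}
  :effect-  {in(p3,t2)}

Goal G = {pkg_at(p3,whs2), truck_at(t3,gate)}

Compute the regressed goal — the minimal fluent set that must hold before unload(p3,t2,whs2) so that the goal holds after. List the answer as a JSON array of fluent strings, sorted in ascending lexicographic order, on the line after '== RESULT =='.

Compute (G \ add) ∪ pre:
  G ∩ del = {}  (empty — regression defined)
  G \ add = {pkg_at(p3,whs2), truck_at(t3,gate)} \ {pkg_at(p3,whs2)} = {truck_at(t3,gate)}
  ∪ pre   = {truck_at(t3,gate)} ∪ {in(p3,t2), truck_at(t2,whs2)}
          = {in(p3,t2), truck_at(t2,whs2), truck_at(t3,gate)}

== RESULT ==
["in(p3,t2)", "truck_at(t2,whs2)", "truck_at(t3,gate)"]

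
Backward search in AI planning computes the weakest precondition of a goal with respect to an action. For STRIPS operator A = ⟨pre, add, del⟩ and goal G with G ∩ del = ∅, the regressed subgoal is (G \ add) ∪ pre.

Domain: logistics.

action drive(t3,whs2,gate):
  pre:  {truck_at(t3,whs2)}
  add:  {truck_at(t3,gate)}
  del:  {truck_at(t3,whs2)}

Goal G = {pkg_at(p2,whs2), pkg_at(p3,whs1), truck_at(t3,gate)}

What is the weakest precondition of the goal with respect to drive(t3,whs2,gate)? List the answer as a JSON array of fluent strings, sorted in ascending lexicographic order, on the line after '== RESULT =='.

Compute (G \ add) ∪ pre:
  G ∩ del = {}  (empty — regression defined)
  G \ add = {pkg_at(p2,whs2), pkg_at(p3,whs1), truck_at(t3,gate)} \ {truck_at(t3,gate)} = {pkg_at(p2,whs2), pkg_at(p3,whs1)}
  ∪ pre   = {pkg_at(p2,whs2), pkg_at(p3,whs1)} ∪ {truck_at(t3,whs2)}
          = {pkg_at(p2,whs2), pkg_at(p3,whs1), truck_at(t3,whs2)}

== RESULT ==
["pkg_at(p2,whs2)", "pkg_at(p3,whs1)", "truck_at(t3,whs2)"]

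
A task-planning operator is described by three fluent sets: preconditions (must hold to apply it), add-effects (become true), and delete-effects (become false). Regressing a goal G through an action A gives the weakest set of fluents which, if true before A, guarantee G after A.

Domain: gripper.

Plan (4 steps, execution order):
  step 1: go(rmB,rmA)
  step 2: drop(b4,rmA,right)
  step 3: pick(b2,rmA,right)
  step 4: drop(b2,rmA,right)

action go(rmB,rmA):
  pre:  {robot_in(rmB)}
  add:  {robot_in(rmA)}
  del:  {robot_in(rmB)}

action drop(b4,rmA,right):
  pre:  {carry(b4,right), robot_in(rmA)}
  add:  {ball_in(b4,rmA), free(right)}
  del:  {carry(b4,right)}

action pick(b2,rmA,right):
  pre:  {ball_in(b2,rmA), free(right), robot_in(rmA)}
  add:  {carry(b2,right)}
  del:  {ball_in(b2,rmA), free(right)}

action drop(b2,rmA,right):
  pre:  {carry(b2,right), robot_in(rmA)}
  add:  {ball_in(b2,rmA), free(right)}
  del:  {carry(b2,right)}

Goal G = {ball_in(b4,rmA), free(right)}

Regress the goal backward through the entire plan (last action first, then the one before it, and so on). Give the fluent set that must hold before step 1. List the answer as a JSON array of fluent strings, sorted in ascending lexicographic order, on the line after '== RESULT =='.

Regress step by step:
  through step 4 (drop(b2,rmA,right)): drop {free(right)}, keep {ball_in(b4,rmA)}, require {carry(b2,right), robot_in(rmA)}
    → {ball_in(b4,rmA), carry(b2,right), robot_in(rmA)}
  through step 3 (pick(b2,rmA,right)): drop {carry(b2,right)}, keep {ball_in(b4,rmA), robot_in(rmA)}, require {ball_in(b2,rmA), free(right), robot_in(rmA)}
    → {ball_in(b2,rmA), ball_in(b4,rmA), free(right), robot_in(rmA)}
  through step 2 (drop(b4,rmA,right)): drop {ball_in(b4,rmA), free(right)}, keep {ball_in(b2,rmA), robot_in(rmA)}, require {carry(b4,right), robot_in(rmA)}
    → {ball_in(b2,rmA), carry(b4,right), robot_in(rmA)}
  through step 1 (go(rmB,rmA)): drop {robot_in(rmA)}, keep {ball_in(b2,rmA), carry(b4,right)}, require {robot_in(rmB)}
    → {ball_in(b2,rmA), carry(b4,right), robot_in(rmB)}

== RESULT ==
["ball_in(b2,rmA)", "carry(b4,right)", "robot_in(rmB)"]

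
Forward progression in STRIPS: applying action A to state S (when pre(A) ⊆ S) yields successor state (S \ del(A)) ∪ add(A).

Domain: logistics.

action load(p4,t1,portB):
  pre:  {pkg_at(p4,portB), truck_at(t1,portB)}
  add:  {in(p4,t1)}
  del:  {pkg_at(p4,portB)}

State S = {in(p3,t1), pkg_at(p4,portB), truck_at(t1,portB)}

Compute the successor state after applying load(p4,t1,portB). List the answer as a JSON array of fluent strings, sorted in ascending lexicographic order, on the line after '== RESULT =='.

Compute (S \ del) ∪ add:
  pre ⊆ S: {pkg_at(p4,portB), truck_at(t1,portB)} ⊆ S  — applicable
  S \ del = {in(p3,t1), truck_at(t1,portB)}
  ∪ add   = {in(p3,t1), in(p4,t1), truck_at(t1,portB)}

== RESULT ==
["in(p3,t1)", "in(p4,t1)", "truck_at(t1,portB)"]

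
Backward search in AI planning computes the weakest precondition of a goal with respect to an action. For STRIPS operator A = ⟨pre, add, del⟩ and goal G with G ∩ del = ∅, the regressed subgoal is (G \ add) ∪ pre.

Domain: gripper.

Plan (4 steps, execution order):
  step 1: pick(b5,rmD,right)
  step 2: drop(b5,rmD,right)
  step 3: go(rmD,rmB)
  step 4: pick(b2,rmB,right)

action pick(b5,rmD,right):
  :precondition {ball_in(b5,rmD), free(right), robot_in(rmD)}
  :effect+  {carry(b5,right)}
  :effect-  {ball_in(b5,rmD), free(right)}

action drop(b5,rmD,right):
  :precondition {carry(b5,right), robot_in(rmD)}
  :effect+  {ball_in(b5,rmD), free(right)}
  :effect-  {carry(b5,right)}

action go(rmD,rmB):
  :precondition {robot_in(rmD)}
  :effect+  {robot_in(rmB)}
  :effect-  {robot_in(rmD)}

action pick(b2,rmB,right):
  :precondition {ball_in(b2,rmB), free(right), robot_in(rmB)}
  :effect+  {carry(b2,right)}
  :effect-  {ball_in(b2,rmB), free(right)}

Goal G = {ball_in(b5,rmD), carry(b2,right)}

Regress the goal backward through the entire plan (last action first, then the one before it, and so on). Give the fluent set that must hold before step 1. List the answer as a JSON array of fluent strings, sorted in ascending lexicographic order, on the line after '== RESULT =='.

Work backward from the goal:
  through step 4 (pick(b2,rmB,right)): drop {carry(b2,right)}, keep {ball_in(b5,rmD)}, require {ball_in(b2,rmB), free(right), robot_in(rmB)}
    → {ball_in(b2,rmB), ball_in(b5,rmD), free(right), robot_in(rmB)}
  through step 3 (go(rmD,rmB)): drop {robot_in(rmB)}, keep {ball_in(b2,rmB), ball_in(b5,rmD), free(right)}, require {robot_in(rmD)}
    → {ball_in(b2,rmB), ball_in(b5,rmD), free(right), robot_in(rmD)}
  through step 2 (drop(b5,rmD,right)): drop {ball_in(b5,rmD), free(right)}, keep {ball_in(b2,rmB), robot_in(rmD)}, require {carry(b5,right), robot_in(rmD)}
    → {ball_in(b2,rmB), carry(b5,right), robot_in(rmD)}
  through step 1 (pick(b5,rmD,right)): drop {carry(b5,right)}, keep {ball_in(b2,rmB), robot_in(rmD)}, require {ball_in(b5,rmD), free(right), robot_in(rmD)}
    → {ball_in(b2,rmB), ball_in(b5,rmD), free(right), robot_in(rmD)}

== RESULT ==
["ball_in(b2,rmB)", "ball_in(b5,rmD)", "free(right)", "robot_in(rmD)"]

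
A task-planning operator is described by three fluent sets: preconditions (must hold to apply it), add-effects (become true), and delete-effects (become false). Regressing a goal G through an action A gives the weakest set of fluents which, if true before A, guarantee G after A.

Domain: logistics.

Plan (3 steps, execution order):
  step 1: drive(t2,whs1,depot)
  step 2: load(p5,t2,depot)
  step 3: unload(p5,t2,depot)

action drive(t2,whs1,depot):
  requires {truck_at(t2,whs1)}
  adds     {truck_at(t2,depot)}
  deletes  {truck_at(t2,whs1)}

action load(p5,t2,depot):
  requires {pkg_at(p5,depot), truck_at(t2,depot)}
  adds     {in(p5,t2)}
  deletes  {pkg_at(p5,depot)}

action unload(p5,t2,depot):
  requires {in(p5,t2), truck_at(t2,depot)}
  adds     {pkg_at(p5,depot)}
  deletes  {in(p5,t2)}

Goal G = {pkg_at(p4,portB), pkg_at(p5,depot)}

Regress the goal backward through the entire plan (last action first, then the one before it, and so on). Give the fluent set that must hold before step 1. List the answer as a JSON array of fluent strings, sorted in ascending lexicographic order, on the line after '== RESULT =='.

Work backward from the goal:
  through step 3 (unload(p5,t2,depot)): drop {pkg_at(p5,depot)}, keep {pkg_at(p4,portB)}, require {in(p5,t2), truck_at(t2,depot)}
    → {in(p5,t2), pkg_at(p4,portB), truck_at(t2,depot)}
  through step 2 (load(p5,t2,depot)): drop {in(p5,t2)}, keep {pkg_at(p4,portB), truck_at(t2,depot)}, require {pkg_at(p5,depot), truck_at(t2,depot)}
    → {pkg_at(p4,portB), pkg_at(p5,depot), truck_at(t2,depot)}
  through step 1 (drive(t2,whs1,depot)): drop {truck_at(t2,depot)}, keep {pkg_at(p4,portB), pkg_at(p5,depot)}, require {truck_at(t2,whs1)}
    → {pkg_at(p4,portB), pkg_at(p5,depot), truck_at(t2,whs1)}

== RESULT ==
["pkg_at(p4,portB)", "pkg_at(p5,depot)", "truck_at(t2,whs1)"]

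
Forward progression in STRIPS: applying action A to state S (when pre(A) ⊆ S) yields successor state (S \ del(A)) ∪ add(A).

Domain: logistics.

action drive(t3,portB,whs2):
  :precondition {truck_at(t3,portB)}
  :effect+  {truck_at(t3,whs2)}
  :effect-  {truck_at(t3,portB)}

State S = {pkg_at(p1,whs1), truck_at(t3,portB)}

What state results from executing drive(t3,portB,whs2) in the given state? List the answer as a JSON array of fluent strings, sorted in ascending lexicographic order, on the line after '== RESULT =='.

Progress:
  pre ⊆ S: {truck_at(t3,portB)} ⊆ S  — applicable
  S \ del = {pkg_at(p1,whs1)}
  ∪ add   = {pkg_at(p1,whs1), truck_at(t3,whs2)}

== RESULT ==
["pkg_at(p1,whs1)", "truck_at(t3,whs2)"]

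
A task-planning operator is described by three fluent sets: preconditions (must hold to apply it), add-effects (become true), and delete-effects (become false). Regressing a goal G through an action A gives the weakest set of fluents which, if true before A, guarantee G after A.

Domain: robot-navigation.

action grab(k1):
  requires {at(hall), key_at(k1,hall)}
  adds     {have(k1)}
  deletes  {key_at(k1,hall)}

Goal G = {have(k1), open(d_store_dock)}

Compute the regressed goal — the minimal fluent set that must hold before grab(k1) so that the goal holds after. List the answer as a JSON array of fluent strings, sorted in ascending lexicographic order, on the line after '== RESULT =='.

Compute (G \ add) ∪ pre:
  G ∩ del = {}  (empty — regression defined)
  G \ add = {have(k1), open(d_store_dock)} \ {have(k1)} = {open(d_store_dock)}
  ∪ pre   = {open(d_store_dock)} ∪ {at(hall), key_at(k1,hall)}
          = {at(hall), key_at(k1,hall), open(d_store_dock)}

== RESULT ==
["at(hall)", "key_at(k1,hall)", "open(d_store_dock)"]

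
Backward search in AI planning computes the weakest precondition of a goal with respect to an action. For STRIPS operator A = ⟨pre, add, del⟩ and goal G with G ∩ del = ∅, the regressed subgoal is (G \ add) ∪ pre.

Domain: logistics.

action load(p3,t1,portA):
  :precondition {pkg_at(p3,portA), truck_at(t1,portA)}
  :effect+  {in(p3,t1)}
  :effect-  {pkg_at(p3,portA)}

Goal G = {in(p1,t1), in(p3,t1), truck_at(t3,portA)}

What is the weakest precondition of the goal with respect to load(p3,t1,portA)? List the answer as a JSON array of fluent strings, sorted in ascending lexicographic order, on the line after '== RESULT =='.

Regress:
  G ∩ del = {}  (empty — regression defined)
  G \ add = {in(p1,t1), in(p3,t1), truck_at(t3,portA)} \ {in(p3,t1)} = {in(p1,t1), truck_at(t3,portA)}
  ∪ pre   = {in(p1,t1), truck_at(t3,portA)} ∪ {pkg_at(p3,portA), truck_at(t1,portA)}
          = {in(p1,t1), pkg_at(p3,portA), truck_at(t1,portA), truck_at(t3,portA)}

== RESULT ==
["in(p1,t1)", "pkg_at(p3,portA)", "truck_at(t1,portA)", "truck_at(t3,portA)"]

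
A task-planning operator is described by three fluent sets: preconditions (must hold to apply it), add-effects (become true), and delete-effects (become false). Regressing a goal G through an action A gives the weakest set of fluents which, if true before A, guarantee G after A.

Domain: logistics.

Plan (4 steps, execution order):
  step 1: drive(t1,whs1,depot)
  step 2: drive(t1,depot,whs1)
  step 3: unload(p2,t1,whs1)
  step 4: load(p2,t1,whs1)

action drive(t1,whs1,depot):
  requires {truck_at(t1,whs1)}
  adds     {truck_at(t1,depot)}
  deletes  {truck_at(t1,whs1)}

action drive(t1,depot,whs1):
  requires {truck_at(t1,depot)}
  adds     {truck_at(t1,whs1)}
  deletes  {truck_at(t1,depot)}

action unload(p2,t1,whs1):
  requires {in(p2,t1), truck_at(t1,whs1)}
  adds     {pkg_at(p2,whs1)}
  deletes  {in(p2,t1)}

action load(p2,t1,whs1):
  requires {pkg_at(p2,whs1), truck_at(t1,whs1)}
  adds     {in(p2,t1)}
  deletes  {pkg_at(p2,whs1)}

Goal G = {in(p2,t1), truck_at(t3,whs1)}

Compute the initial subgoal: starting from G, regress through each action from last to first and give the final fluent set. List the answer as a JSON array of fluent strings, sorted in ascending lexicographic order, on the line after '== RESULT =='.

Work backward from the goal:
  through step 4 (load(p2,t1,whs1)): drop {in(p2,t1)}, keep {truck_at(t3,whs1)}, require {pkg_at(p2,whs1), truck_at(t1,whs1)}
    → {pkg_at(p2,whs1), truck_at(t1,whs1), truck_at(t3,whs1)}
  through step 3 (unload(p2,t1,whs1)): drop {pkg_at(p2,whs1)}, keep {truck_at(t1,whs1), truck_at(t3,whs1)}, require {in(p2,t1), truck_at(t1,whs1)}
    → {in(p2,t1), truck_at(t1,whs1), truck_at(t3,whs1)}
  through step 2 (drive(t1,depot,whs1)): drop {truck_at(t1,whs1)}, keep {in(p2,t1), truck_at(t3,whs1)}, require {truck_at(t1,depot)}
    → {in(p2,t1), truck_at(t1,depot), truck_at(t3,whs1)}
  through step 1 (drive(t1,whs1,depot)): drop {truck_at(t1,depot)}, keep {in(p2,t1), truck_at(t3,whs1)}, require {truck_at(t1,whs1)}
    → {in(p2,t1), truck_at(t1,whs1), truck_at(t3,whs1)}

== RESULT ==
["in(p2,t1)", "truck_at(t1,whs1)", "truck_at(t3,whs1)"]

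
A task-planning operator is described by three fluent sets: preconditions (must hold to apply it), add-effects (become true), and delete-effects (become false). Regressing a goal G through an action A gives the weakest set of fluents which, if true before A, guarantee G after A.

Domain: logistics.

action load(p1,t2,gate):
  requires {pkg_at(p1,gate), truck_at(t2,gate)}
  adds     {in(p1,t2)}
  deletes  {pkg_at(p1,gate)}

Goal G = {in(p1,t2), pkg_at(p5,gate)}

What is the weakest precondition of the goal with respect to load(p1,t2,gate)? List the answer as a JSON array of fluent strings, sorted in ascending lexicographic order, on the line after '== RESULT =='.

Compute (G \ add) ∪ pre:
  G ∩ del = {}  (empty — regression defined)
  G \ add = {in(p1,t2), pkg_at(p5,gate)} \ {in(p1,t2)} = {pkg_at(p5,gate)}
  ∪ pre   = {pkg_at(p5,gate)} ∪ {pkg_at(p1,gate), truck_at(t2,gate)}
          = {pkg_at(p1,gate), pkg_at(p5,gate), truck_at(t2,gate)}

== RESULT ==
["pkg_at(p1,gate)", "pkg_at(p5,gate)", "truck_at(t2,gate)"]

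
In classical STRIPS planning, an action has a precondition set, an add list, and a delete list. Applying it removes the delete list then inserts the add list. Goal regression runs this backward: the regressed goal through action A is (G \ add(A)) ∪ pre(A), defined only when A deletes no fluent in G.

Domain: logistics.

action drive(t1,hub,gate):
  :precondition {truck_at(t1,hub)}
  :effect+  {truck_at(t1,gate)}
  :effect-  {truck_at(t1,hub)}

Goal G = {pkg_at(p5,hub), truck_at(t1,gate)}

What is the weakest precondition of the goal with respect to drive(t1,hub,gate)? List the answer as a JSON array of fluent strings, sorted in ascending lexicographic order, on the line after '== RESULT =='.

Compute (G \ add) ∪ pre:
  G ∩ del = {}  (empty — regression defined)
  G \ add = {pkg_at(p5,hub), truck_at(t1,gate)} \ {truck_at(t1,gate)} = {pkg_at(p5,hub)}
  ∪ pre   = {pkg_at(p5,hub)} ∪ {truck_at(t1,hub)}
          = {pkg_at(p5,hub), truck_at(t1,hub)}

== RESULT ==
["pkg_at(p5,hub)", "truck_at(t1,hub)"]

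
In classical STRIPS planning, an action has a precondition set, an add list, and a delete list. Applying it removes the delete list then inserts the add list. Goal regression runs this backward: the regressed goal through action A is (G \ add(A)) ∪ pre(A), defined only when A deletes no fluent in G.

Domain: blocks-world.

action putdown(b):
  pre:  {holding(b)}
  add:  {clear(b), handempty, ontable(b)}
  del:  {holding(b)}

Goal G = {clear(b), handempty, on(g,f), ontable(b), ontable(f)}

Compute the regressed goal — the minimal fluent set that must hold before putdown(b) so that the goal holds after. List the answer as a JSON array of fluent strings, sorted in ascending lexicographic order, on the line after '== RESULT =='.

Compute (G \ add) ∪ pre:
  G ∩ del = {}  (empty — regression defined)
  G \ add = {clear(b), handempty, on(g,f), ontable(b), ontable(f)} \ {clear(b), handempty, ontable(b)} = {on(g,f), ontable(f)}
  ∪ pre   = {on(g,f), ontable(f)} ∪ {holding(b)}
          = {holding(b), on(g,f), ontable(f)}

== RESULT ==
["holding(b)", "on(g,f)", "ontable(f)"]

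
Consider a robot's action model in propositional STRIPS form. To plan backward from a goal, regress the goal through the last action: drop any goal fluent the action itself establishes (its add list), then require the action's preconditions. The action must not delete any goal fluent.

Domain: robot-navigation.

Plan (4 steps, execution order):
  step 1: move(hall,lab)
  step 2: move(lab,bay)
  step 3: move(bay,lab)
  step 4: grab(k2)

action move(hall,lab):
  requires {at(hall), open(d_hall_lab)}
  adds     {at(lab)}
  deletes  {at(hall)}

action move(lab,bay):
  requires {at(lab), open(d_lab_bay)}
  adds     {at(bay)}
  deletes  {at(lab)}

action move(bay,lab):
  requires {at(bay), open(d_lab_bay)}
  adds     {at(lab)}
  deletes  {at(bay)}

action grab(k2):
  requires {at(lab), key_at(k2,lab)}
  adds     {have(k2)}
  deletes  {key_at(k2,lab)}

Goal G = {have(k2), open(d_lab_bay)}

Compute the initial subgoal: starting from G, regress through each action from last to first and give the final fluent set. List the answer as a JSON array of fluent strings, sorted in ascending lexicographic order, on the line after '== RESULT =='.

Regress step by step:
  through step 4 (grab(k2)): drop {have(k2)}, keep {open(d_lab_bay)}, require {at(lab), key_at(k2,lab)}
    → {at(lab), key_at(k2,lab), open(d_lab_bay)}
  through step 3 (move(bay,lab)): drop {at(lab)}, keep {key_at(k2,lab), open(d_lab_bay)}, require {at(bay), open(d_lab_bay)}
    → {at(bay), key_at(k2,lab), open(d_lab_bay)}
  through step 2 (move(lab,bay)): drop {at(bay)}, keep {key_at(k2,lab), open(d_lab_bay)}, require {at(lab), open(d_lab_bay)}
    → {at(lab), key_at(k2,lab), open(d_lab_bay)}
  through step 1 (move(hall,lab)): drop {at(lab)}, keep {key_at(k2,lab), open(d_lab_bay)}, require {at(hall), open(d_hall_lab)}
    → {at(hall), key_at(k2,lab), open(d_hall_lab), open(d_lab_bay)}

== RESULT ==
["at(hall)", "key_at(k2,lab)", "open(d_hall_lab)", "open(d_lab_bay)"]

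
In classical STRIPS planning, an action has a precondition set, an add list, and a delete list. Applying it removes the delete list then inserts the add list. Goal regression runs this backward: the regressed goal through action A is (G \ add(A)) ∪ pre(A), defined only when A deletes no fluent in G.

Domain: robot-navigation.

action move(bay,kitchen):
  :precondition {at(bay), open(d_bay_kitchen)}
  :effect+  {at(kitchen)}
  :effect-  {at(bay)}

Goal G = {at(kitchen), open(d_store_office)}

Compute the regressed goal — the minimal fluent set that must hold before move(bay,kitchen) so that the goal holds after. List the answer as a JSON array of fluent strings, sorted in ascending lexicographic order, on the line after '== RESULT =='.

Compute (G \ add) ∪ pre:
  G ∩ del = {}  (empty — regression defined)
  G \ add = {at(kitchen), open(d_store_office)} \ {at(kitchen)} = {open(d_store_office)}
  ∪ pre   = {open(d_store_office)} ∪ {at(bay), open(d_bay_kitchen)}
          = {at(bay), open(d_bay_kitchen), open(d_store_office)}

== RESULT ==
["at(bay)", "open(d_bay_kitchen)", "open(d_store_office)"]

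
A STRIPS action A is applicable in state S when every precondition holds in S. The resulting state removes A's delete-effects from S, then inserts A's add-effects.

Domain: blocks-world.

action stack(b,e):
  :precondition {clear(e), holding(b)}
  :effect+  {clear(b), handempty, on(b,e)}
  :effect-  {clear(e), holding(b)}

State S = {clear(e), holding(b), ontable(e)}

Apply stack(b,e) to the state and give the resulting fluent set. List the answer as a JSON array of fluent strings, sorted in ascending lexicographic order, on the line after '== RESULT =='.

Progress:
  pre ⊆ S: {clear(e), holding(b)} ⊆ S  — applicable
  S \ del = {ontable(e)}
  ∪ add   = {clear(b), handempty, on(b,e), ontable(e)}

== RESULT ==
["clear(b)", "handempty", "on(b,e)", "ontable(e)"]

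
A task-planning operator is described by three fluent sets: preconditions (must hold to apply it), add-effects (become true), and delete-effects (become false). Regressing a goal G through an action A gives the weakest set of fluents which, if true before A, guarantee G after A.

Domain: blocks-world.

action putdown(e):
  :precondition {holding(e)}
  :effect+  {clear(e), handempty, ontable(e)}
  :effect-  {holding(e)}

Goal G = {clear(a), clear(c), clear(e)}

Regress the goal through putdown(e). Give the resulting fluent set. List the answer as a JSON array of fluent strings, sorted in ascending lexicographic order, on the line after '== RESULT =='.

Regress:
  G ∩ del = {}  (empty — regression defined)
  G \ add = {clear(a), clear(c), clear(e)} \ {clear(e), handempty, ontable(e)} = {clear(a), clear(c)}
  ∪ pre   = {clear(a), clear(c)} ∪ {holding(e)}
          = {clear(a), clear(c), holding(e)}

== RESULT ==
["clear(a)", "clear(c)", "holding(e)"]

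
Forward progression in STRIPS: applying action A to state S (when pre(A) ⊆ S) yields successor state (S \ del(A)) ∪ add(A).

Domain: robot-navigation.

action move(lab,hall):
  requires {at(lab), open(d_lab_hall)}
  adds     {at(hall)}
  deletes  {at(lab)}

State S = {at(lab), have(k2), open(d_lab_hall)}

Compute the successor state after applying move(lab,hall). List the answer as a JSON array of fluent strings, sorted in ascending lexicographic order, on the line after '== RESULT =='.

Progress:
  pre ⊆ S: {at(lab), open(d_lab_hall)} ⊆ S  — applicable
  S \ del = {have(k2), open(d_lab_hall)}
  ∪ add   = {at(hall), have(k2), open(d_lab_hall)}

== RESULT ==
["at(hall)", "have(k2)", "open(d_lab_hall)"]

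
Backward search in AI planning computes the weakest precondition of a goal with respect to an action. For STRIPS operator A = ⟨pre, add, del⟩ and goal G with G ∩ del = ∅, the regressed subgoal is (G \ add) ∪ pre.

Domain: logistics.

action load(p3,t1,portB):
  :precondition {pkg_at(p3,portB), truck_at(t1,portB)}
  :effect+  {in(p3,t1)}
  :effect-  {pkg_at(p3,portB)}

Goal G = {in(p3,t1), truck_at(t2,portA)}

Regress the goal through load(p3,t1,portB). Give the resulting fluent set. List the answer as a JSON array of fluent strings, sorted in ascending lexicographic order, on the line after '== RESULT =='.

Regress:
  G ∩ del = {}  (empty — regression defined)
  G \ add = {in(p3,t1), truck_at(t2,portA)} \ {in(p3,t1)} = {truck_at(t2,portA)}
  ∪ pre   = {truck_at(t2,portA)} ∪ {pkg_at(p3,portB), truck_at(t1,portB)}
          = {pkg_at(p3,portB), truck_at(t1,portB), truck_at(t2,portA)}

== RESULT ==
["pkg_at(p3,portB)", "truck_at(t1,portB)", "truck_at(t2,portA)"]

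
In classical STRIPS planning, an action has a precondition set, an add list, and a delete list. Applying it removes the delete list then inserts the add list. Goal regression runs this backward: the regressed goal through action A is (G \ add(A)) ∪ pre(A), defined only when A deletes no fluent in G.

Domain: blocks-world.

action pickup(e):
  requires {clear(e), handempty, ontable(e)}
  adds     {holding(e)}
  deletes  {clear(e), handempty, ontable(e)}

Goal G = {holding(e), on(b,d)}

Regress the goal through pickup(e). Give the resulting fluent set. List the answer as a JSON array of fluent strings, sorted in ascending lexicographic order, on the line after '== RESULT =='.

Regress:
  G ∩ del = {}  (empty — regression defined)
  G \ add = {holding(e), on(b,d)} \ {holding(e)} = {on(b,d)}
  ∪ pre   = {on(b,d)} ∪ {clear(e), handempty, ontable(e)}
          = {clear(e), handempty, on(b,d), ontable(e)}

== RESULT ==
["clear(e)", "handempty", "on(b,d)", "ontable(e)"]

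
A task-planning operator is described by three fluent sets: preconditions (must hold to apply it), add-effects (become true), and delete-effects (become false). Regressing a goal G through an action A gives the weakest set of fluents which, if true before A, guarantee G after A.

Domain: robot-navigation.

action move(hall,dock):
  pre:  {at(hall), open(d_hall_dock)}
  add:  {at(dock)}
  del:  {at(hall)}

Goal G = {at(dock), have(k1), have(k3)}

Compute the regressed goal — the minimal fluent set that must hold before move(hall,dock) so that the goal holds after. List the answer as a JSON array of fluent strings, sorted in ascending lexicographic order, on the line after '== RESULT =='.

Regress:
  G ∩ del = {}  (empty — regression defined)
  G \ add = {at(dock), have(k1), have(k3)} \ {at(dock)} = {have(k1), have(k3)}
  ∪ pre   = {have(k1), have(k3)} ∪ {at(hall), open(d_hall_dock)}
          = {at(hall), have(k1), have(k3), open(d_hall_dock)}

== RESULT ==
["at(hall)", "have(k1)", "have(k3)", "open(d_hall_dock)"]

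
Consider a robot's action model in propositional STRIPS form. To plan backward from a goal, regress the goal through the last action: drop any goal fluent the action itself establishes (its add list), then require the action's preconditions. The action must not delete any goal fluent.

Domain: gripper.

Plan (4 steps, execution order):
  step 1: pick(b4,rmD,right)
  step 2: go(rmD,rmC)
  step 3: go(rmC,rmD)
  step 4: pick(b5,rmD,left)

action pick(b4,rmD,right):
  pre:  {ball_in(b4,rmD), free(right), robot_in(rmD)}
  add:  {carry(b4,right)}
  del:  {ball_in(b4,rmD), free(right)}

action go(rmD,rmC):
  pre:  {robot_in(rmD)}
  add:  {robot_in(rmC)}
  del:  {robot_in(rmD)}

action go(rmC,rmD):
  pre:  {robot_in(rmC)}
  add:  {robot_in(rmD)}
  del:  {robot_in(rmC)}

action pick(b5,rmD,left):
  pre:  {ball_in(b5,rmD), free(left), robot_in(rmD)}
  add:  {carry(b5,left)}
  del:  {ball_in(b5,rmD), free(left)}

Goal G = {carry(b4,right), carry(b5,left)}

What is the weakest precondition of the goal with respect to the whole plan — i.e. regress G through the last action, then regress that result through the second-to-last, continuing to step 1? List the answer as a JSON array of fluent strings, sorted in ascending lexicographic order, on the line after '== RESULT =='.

Regress step by step:
  through step 4 (pick(b5,rmD,left)): drop {carry(b5,left)}, keep {carry(b4,right)}, require {ball_in(b5,rmD), free(left), robot_in(rmD)}
    → {ball_in(b5,rmD), carry(b4,right), free(left), robot_in(rmD)}
  through step 3 (go(rmC,rmD)): drop {robot_in(rmD)}, keep {ball_in(b5,rmD), carry(b4,right), free(left)}, require {robot_in(rmC)}
    → {ball_in(b5,rmD), carry(b4,right), free(left), robot_in(rmC)}
  through step 2 (go(rmD,rmC)): drop {robot_in(rmC)}, keep {ball_in(b5,rmD), carry(b4,right), free(left)}, require {robot_in(rmD)}
    → {ball_in(b5,rmD), carry(b4,right), free(left), robot_in(rmD)}
  through step 1 (pick(b4,rmD,right)): drop {carry(b4,right)}, keep {ball_in(b5,rmD), free(left), robot_in(rmD)}, require {ball_in(b4,rmD), free(right), robot_in(rmD)}
    → {ball_in(b4,rmD), ball_in(b5,rmD), free(left), free(right), robot_in(rmD)}

== RESULT ==
["ball_in(b4,rmD)", "ball_in(b5,rmD)", "free(left)", "free(right)", "robot_in(rmD)"]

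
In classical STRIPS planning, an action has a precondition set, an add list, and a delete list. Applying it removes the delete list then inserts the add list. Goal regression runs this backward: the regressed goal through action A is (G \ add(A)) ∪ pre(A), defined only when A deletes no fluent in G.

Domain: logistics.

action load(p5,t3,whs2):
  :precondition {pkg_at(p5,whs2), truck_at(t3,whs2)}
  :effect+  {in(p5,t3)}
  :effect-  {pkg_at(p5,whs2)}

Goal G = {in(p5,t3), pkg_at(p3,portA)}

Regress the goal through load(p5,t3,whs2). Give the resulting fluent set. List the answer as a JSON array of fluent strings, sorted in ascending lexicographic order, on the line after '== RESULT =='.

Compute (G \ add) ∪ pre:
  G ∩ del = {}  (empty — regression defined)
  G \ add = {in(p5,t3), pkg_at(p3,portA)} \ {in(p5,t3)} = {pkg_at(p3,portA)}
  ∪ pre   = {pkg_at(p3,portA)} ∪ {pkg_at(p5,whs2), truck_at(t3,whs2)}
          = {pkg_at(p3,portA), pkg_at(p5,whs2), truck_at(t3,whs2)}

== RESULT ==
["pkg_at(p3,portA)", "pkg_at(p5,whs2)", "truck_at(t3,whs2)"]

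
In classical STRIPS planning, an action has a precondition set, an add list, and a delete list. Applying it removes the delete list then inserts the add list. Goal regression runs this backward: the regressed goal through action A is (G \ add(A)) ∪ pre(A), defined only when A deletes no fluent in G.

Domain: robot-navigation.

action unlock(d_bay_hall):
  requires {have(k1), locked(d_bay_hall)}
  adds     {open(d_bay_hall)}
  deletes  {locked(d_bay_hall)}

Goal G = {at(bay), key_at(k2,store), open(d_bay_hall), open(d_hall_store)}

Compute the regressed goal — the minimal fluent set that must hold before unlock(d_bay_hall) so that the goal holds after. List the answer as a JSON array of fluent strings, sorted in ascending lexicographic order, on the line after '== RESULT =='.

Compute (G \ add) ∪ pre:
  G ∩ del = {}  (empty — regression defined)
  G \ add = {at(bay), key_at(k2,store), open(d_bay_hall), open(d_hall_store)} \ {open(d_bay_hall)} = {at(bay), key_at(k2,store), open(d_hall_store)}
  ∪ pre   = {at(bay), key_at(k2,store), open(d_hall_store)} ∪ {have(k1), locked(d_bay_hall)}
          = {at(bay), have(k1), key_at(k2,store), locked(d_bay_hall), open(d_hall_store)}

== RESULT ==
["at(bay)", "have(k1)", "key_at(k2,store)", "locked(d_bay_hall)", "open(d_hall_store)"]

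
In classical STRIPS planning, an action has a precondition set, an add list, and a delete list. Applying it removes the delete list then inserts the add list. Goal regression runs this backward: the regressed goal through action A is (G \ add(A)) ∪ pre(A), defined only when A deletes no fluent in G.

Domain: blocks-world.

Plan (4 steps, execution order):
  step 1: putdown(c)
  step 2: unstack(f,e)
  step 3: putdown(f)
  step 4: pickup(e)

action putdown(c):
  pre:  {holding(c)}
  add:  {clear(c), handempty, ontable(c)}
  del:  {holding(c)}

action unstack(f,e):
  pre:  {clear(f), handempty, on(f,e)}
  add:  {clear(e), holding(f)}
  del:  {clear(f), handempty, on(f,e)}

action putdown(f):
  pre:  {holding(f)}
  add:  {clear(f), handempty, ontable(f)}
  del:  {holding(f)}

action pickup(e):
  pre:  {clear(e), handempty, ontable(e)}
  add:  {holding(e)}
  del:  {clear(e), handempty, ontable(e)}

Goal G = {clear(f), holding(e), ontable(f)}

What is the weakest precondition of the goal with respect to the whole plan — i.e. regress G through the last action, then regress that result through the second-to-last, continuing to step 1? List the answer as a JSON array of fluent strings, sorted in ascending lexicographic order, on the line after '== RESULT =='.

Work backward from the goal:
  through step 4 (pickup(e)): drop {holding(e)}, keep {clear(f), ontable(f)}, require {clear(e), handempty, ontable(e)}
    → {clear(e), clear(f), handempty, ontable(e), ontable(f)}
  through step 3 (putdown(f)): drop {clear(f), handempty, ontable(f)}, keep {clear(e), ontable(e)}, require {holding(f)}
    → {clear(e), holding(f), ontable(e)}
  through step 2 (unstack(f,e)): drop {clear(e), holding(f)}, keep {ontable(e)}, require {clear(f), handempty, on(f,e)}
    → {clear(f), handempty, on(f,e), ontable(e)}
  through step 1 (putdown(c)): drop {handempty}, keep {clear(f), on(f,e), ontable(e)}, require {holding(c)}
    → {clear(f), holding(c), on(f,e), ontable(e)}

== RESULT ==
["clear(f)", "holding(c)", "on(f,e)", "ontable(e)"]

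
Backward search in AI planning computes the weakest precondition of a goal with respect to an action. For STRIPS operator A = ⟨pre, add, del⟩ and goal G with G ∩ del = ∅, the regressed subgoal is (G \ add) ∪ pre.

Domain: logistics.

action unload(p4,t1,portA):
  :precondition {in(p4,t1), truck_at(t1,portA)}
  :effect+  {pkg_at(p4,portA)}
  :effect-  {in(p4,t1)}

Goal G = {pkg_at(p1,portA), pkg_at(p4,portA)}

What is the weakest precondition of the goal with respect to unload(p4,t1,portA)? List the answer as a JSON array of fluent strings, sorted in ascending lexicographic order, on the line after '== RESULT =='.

Compute (G \ add) ∪ pre:
  G ∩ del = {}  (empty — regression defined)
  G \ add = {pkg_at(p1,portA), pkg_at(p4,portA)} \ {pkg_at(p4,portA)} = {pkg_at(p1,portA)}
  ∪ pre   = {pkg_at(p1,portA)} ∪ {in(p4,t1), truck_at(t1,portA)}
          = {in(p4,t1), pkg_at(p1,portA), truck_at(t1,portA)}

== RESULT ==
["in(p4,t1)", "pkg_at(p1,portA)", "truck_at(t1,portA)"]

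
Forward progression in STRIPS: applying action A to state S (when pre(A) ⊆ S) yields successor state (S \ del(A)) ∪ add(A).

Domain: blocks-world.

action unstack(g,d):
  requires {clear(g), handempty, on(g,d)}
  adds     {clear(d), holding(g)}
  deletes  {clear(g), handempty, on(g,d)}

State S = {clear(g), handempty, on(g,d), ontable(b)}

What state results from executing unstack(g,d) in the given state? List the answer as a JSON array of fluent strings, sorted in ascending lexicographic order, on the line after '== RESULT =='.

Progress:
  pre ⊆ S: {clear(g), handempty, on(g,d)} ⊆ S  — applicable
  S \ del = {ontable(b)}
  ∪ add   = {clear(d), holding(g), ontable(b)}

== RESULT ==
["clear(d)", "holding(g)", "ontable(b)"]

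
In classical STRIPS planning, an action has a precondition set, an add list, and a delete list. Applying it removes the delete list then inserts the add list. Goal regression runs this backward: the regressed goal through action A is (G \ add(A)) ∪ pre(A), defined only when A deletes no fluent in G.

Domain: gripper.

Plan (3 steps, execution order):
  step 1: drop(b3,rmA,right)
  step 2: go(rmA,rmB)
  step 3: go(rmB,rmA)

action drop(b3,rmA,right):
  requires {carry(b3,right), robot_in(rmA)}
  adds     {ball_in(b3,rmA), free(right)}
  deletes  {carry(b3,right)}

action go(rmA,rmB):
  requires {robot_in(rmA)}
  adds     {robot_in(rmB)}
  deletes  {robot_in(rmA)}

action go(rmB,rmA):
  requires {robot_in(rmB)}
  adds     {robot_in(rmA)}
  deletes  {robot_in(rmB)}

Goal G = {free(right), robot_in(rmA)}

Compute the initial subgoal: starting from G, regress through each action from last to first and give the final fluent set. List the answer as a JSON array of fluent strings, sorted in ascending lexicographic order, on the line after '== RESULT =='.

Regress step by step:
  through step 3 (go(rmB,rmA)): drop {robot_in(rmA)}, keep {free(right)}, require {robot_in(rmB)}
    → {free(right), robot_in(rmB)}
  through step 2 (go(rmA,rmB)): drop {robot_in(rmB)}, keep {free(right)}, require {robot_in(rmA)}
    → {free(right), robot_in(rmA)}
  through step 1 (drop(b3,rmA,right)): drop {free(right)}, keep {robot_in(rmA)}, require {carry(b3,right), robot_in(rmA)}
    → {carry(b3,right), robot_in(rmA)}

== RESULT ==
["carry(b3,right)", "robot_in(rmA)"]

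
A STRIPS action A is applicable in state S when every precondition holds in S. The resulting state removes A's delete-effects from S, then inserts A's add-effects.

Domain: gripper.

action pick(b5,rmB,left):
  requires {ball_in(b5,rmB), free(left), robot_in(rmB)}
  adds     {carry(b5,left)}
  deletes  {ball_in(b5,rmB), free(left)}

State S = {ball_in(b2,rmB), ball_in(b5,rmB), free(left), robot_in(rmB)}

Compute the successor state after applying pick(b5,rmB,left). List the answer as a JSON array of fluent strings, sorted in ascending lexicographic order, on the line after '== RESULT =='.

Progress:
  pre ⊆ S: {ball_in(b5,rmB), free(left), robot_in(rmB)} ⊆ S  — applicable
  S \ del = {ball_in(b2,rmB), robot_in(rmB)}
  ∪ add   = {ball_in(b2,rmB), carry(b5,left), robot_in(rmB)}

== RESULT ==
["ball_in(b2,rmB)", "carry(b5,left)", "robot_in(rmB)"]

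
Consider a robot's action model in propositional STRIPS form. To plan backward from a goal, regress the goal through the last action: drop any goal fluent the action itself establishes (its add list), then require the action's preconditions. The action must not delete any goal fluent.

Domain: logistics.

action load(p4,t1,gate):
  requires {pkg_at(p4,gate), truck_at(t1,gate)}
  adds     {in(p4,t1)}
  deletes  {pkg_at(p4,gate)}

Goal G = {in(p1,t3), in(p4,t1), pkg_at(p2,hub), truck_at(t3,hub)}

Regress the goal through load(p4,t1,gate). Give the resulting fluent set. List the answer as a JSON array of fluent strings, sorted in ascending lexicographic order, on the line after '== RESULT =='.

Compute (G \ add) ∪ pre:
  G ∩ del = {}  (empty — regression defined)
  G \ add = {in(p1,t3), in(p4,t1), pkg_at(p2,hub), truck_at(t3,hub)} \ {in(p4,t1)} = {in(p1,t3), pkg_at(p2,hub), truck_at(t3,hub)}
  ∪ pre   = {in(p1,t3), pkg_at(p2,hub), truck_at(t3,hub)} ∪ {pkg_at(p4,gate), truck_at(t1,gate)}
          = {in(p1,t3), pkg_at(p2,hub), pkg_at(p4,gate), truck_at(t1,gate), truck_at(t3,hub)}

== RESULT ==
["in(p1,t3)", "pkg_at(p2,hub)", "pkg_at(p4,gate)", "truck_at(t1,gate)", "truck_at(t3,hub)"]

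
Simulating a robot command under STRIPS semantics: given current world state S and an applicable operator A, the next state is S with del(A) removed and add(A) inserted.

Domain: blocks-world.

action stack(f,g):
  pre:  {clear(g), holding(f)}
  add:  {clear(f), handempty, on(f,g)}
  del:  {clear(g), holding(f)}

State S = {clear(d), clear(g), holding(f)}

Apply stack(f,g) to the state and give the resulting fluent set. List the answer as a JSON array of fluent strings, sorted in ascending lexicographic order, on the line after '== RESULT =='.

Progress:
  pre ⊆ S: {clear(g), holding(f)} ⊆ S  — applicable
  S \ del = {clear(d)}
  ∪ add   = {clear(d), clear(f), handempty, on(f,g)}

== RESULT ==
["clear(d)", "clear(f)", "handempty", "on(f,g)"]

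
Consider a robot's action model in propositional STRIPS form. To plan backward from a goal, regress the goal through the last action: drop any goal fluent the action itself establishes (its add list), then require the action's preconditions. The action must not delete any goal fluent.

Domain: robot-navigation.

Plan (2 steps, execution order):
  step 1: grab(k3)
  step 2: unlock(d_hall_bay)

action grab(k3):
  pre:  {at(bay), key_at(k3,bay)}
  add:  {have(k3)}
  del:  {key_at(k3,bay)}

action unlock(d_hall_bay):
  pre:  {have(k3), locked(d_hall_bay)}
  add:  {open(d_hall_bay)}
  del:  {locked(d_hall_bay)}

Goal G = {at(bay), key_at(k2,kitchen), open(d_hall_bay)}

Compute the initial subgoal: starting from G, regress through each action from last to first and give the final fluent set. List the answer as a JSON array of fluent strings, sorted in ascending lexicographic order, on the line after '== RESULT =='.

Regress step by step:
  through step 2 (unlock(d_hall_bay)): drop {open(d_hall_bay)}, keep {at(bay), key_at(k2,kitchen)}, require {have(k3), locked(d_hall_bay)}
    → {at(bay), have(k3), key_at(k2,kitchen), locked(d_hall_bay)}
  through step 1 (grab(k3)): drop {have(k3)}, keep {at(bay), key_at(k2,kitchen), locked(d_hall_bay)}, require {at(bay), key_at(k3,bay)}
    → {at(bay), key_at(k2,kitchen), key_at(k3,bay), locked(d_hall_bay)}

== RESULT ==
["at(bay)", "key_at(k2,kitchen)", "key_at(k3,bay)", "locked(d_hall_bay)"]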